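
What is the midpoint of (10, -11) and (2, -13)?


Midpoint = ((10+2)/2, (-11+-13)/2) = (6, -12)

(6, -12)


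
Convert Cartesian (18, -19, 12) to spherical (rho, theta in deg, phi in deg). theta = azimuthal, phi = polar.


rho = sqrt(18^2 + (-19)^2 + 12^2) = 28.7924
theta = atan2(-19, 18) = 313.4518 deg
phi = acos(12/28.7924) = 65.3687 deg

rho = 28.7924, theta = 313.4518 deg, phi = 65.3687 deg


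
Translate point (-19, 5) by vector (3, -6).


Translation: (x+dx, y+dy) = (-19+3, 5+-6) = (-16, -1)

(-16, -1)


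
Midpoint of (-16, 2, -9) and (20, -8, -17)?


Midpoint = ((-16+20)/2, (2+-8)/2, (-9+-17)/2) = (2, -3, -13)

(2, -3, -13)


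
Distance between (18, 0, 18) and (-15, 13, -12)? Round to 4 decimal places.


d = sqrt((-15-18)^2 + (13-0)^2 + (-12-18)^2) = 46.4543

46.4543


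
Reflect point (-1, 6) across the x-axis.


Reflection across x-axis: (x, y) -> (x, -y)
(-1, 6) -> (-1, -6)

(-1, -6)


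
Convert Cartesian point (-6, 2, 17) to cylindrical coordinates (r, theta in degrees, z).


r = sqrt((-6)^2 + 2^2) = 6.3246
theta = atan2(2, -6) = 161.5651 deg
z = 17

r = 6.3246, theta = 161.5651 deg, z = 17


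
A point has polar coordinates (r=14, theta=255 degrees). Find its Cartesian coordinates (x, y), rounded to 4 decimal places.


x = 14 * cos(255) = -3.6235
y = 14 * sin(255) = -13.523

(-3.6235, -13.523)


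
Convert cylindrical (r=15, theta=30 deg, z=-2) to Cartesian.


x = 15 * cos(30) = 12.9904
y = 15 * sin(30) = 7.5
z = -2

(12.9904, 7.5, -2)


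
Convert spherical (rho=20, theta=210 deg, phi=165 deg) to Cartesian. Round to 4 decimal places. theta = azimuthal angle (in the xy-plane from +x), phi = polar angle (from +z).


x = 20 * sin(165) * cos(210) = -4.4829
y = 20 * sin(165) * sin(210) = -2.5882
z = 20 * cos(165) = -19.3185

(-4.4829, -2.5882, -19.3185)


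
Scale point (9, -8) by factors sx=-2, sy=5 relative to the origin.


Scaling: (x*sx, y*sy) = (9*-2, -8*5) = (-18, -40)

(-18, -40)


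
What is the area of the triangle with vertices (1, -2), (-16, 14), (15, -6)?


Area = |x1(y2-y3) + x2(y3-y1) + x3(y1-y2)| / 2
= |1*(14--6) + -16*(-6--2) + 15*(-2-14)| / 2
= 78

78


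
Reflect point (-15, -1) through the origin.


Reflection through origin: (x, y) -> (-x, -y)
(-15, -1) -> (15, 1)

(15, 1)


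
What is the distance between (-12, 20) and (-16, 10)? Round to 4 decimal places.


d = sqrt((-16--12)^2 + (10-20)^2) = 10.7703

10.7703


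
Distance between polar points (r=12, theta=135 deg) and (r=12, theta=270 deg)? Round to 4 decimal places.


d = sqrt(r1^2 + r2^2 - 2*r1*r2*cos(t2-t1))
d = sqrt(12^2 + 12^2 - 2*12*12*cos(270-135)) = 22.1731

22.1731


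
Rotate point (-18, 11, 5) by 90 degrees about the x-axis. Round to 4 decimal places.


x' = -18
y' = 11*cos(90) - 5*sin(90) = -5
z' = 11*sin(90) + 5*cos(90) = 11

(-18, -5, 11)


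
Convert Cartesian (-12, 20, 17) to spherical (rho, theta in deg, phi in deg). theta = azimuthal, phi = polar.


rho = sqrt((-12)^2 + 20^2 + 17^2) = 28.8617
theta = atan2(20, -12) = 120.9638 deg
phi = acos(17/28.8617) = 53.9129 deg

rho = 28.8617, theta = 120.9638 deg, phi = 53.9129 deg


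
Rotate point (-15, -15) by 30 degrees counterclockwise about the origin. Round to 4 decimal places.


x' = -15*cos(30) - -15*sin(30) = -5.4904
y' = -15*sin(30) + -15*cos(30) = -20.4904

(-5.4904, -20.4904)


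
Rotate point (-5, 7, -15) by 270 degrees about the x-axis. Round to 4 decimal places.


x' = -5
y' = 7*cos(270) - -15*sin(270) = -15
z' = 7*sin(270) + -15*cos(270) = -7

(-5, -15, -7)


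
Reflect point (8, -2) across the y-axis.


Reflection across y-axis: (x, y) -> (-x, y)
(8, -2) -> (-8, -2)

(-8, -2)


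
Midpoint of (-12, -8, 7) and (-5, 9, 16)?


Midpoint = ((-12+-5)/2, (-8+9)/2, (7+16)/2) = (-8.5, 0.5, 11.5)

(-8.5, 0.5, 11.5)


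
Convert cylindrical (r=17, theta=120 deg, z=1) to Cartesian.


x = 17 * cos(120) = -8.5
y = 17 * sin(120) = 14.7224
z = 1

(-8.5, 14.7224, 1)


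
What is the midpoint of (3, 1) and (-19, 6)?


Midpoint = ((3+-19)/2, (1+6)/2) = (-8, 3.5)

(-8, 3.5)


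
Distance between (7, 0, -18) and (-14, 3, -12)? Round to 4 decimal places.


d = sqrt((-14-7)^2 + (3-0)^2 + (-12--18)^2) = 22.0454

22.0454


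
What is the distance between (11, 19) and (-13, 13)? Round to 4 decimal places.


d = sqrt((-13-11)^2 + (13-19)^2) = 24.7386

24.7386


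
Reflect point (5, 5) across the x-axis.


Reflection across x-axis: (x, y) -> (x, -y)
(5, 5) -> (5, -5)

(5, -5)


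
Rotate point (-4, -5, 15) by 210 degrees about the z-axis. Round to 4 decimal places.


x' = -4*cos(210) - -5*sin(210) = 0.9641
y' = -4*sin(210) + -5*cos(210) = 6.3301
z' = 15

(0.9641, 6.3301, 15)


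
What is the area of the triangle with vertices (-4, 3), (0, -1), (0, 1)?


Area = |x1(y2-y3) + x2(y3-y1) + x3(y1-y2)| / 2
= |-4*(-1-1) + 0*(1-3) + 0*(3--1)| / 2
= 4

4


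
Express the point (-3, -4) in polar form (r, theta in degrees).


r = sqrt((-3)^2 + (-4)^2) = 5
theta = atan2(-4, -3) = 233.1301 degrees

r = 5, theta = 233.1301 degrees


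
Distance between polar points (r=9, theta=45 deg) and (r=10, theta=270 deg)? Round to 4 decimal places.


d = sqrt(r1^2 + r2^2 - 2*r1*r2*cos(t2-t1))
d = sqrt(9^2 + 10^2 - 2*9*10*cos(270-45)) = 17.5579

17.5579


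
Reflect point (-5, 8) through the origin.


Reflection through origin: (x, y) -> (-x, -y)
(-5, 8) -> (5, -8)

(5, -8)


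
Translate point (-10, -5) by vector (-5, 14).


Translation: (x+dx, y+dy) = (-10+-5, -5+14) = (-15, 9)

(-15, 9)


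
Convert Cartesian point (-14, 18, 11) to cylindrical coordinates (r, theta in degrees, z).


r = sqrt((-14)^2 + 18^2) = 22.8035
theta = atan2(18, -14) = 127.875 deg
z = 11

r = 22.8035, theta = 127.875 deg, z = 11


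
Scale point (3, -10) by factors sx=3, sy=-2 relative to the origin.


Scaling: (x*sx, y*sy) = (3*3, -10*-2) = (9, 20)

(9, 20)


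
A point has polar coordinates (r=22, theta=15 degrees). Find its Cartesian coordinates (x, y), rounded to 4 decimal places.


x = 22 * cos(15) = 21.2504
y = 22 * sin(15) = 5.694

(21.2504, 5.694)


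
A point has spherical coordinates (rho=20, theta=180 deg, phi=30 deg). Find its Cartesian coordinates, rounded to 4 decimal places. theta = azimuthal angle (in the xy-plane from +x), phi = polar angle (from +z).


x = 20 * sin(30) * cos(180) = -10
y = 20 * sin(30) * sin(180) = 0
z = 20 * cos(30) = 17.3205

(-10, 0, 17.3205)


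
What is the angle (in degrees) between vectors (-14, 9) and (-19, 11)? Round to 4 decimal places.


dot = -14*-19 + 9*11 = 365
|u| = 16.6433, |v| = 21.9545
cos(angle) = 0.9989
angle = 2.6666 degrees

2.6666 degrees


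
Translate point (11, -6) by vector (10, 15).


Translation: (x+dx, y+dy) = (11+10, -6+15) = (21, 9)

(21, 9)


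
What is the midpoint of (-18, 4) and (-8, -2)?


Midpoint = ((-18+-8)/2, (4+-2)/2) = (-13, 1)

(-13, 1)


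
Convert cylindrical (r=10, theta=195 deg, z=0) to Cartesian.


x = 10 * cos(195) = -9.6593
y = 10 * sin(195) = -2.5882
z = 0

(-9.6593, -2.5882, 0)


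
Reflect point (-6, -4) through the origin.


Reflection through origin: (x, y) -> (-x, -y)
(-6, -4) -> (6, 4)

(6, 4)


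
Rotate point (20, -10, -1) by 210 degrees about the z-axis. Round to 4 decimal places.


x' = 20*cos(210) - -10*sin(210) = -22.3205
y' = 20*sin(210) + -10*cos(210) = -1.3397
z' = -1

(-22.3205, -1.3397, -1)


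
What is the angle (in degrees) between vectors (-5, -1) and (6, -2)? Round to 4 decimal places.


dot = -5*6 + -1*-2 = -28
|u| = 5.099, |v| = 6.3246
cos(angle) = -0.8682
angle = 150.2551 degrees

150.2551 degrees


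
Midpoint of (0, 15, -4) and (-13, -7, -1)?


Midpoint = ((0+-13)/2, (15+-7)/2, (-4+-1)/2) = (-6.5, 4, -2.5)

(-6.5, 4, -2.5)


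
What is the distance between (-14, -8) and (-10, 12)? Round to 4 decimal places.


d = sqrt((-10--14)^2 + (12--8)^2) = 20.3961

20.3961


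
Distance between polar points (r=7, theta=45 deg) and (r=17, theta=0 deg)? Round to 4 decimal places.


d = sqrt(r1^2 + r2^2 - 2*r1*r2*cos(t2-t1))
d = sqrt(7^2 + 17^2 - 2*7*17*cos(0-45)) = 13.0272

13.0272


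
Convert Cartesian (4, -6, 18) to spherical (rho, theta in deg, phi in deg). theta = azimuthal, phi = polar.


rho = sqrt(4^2 + (-6)^2 + 18^2) = 19.3907
theta = atan2(-6, 4) = 303.6901 deg
phi = acos(18/19.3907) = 21.8319 deg

rho = 19.3907, theta = 303.6901 deg, phi = 21.8319 deg


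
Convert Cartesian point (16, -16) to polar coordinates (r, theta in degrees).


r = sqrt(16^2 + (-16)^2) = 22.6274
theta = atan2(-16, 16) = 315 degrees

r = 22.6274, theta = 315 degrees


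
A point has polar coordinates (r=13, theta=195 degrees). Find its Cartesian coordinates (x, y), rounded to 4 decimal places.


x = 13 * cos(195) = -12.557
y = 13 * sin(195) = -3.3646

(-12.557, -3.3646)


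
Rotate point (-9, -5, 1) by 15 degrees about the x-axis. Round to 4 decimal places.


x' = -9
y' = -5*cos(15) - 1*sin(15) = -5.0884
z' = -5*sin(15) + 1*cos(15) = -0.3282

(-9, -5.0884, -0.3282)


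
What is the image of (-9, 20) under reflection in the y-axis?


Reflection across y-axis: (x, y) -> (-x, y)
(-9, 20) -> (9, 20)

(9, 20)


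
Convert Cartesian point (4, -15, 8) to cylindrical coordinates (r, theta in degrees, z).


r = sqrt(4^2 + (-15)^2) = 15.5242
theta = atan2(-15, 4) = 284.9314 deg
z = 8

r = 15.5242, theta = 284.9314 deg, z = 8


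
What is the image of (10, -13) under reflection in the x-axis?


Reflection across x-axis: (x, y) -> (x, -y)
(10, -13) -> (10, 13)

(10, 13)


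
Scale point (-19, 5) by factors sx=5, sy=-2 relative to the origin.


Scaling: (x*sx, y*sy) = (-19*5, 5*-2) = (-95, -10)

(-95, -10)


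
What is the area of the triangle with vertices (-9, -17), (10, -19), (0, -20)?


Area = |x1(y2-y3) + x2(y3-y1) + x3(y1-y2)| / 2
= |-9*(-19--20) + 10*(-20--17) + 0*(-17--19)| / 2
= 19.5

19.5


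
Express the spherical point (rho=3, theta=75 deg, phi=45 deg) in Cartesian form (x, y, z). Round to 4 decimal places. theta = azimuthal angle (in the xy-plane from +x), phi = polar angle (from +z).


x = 3 * sin(45) * cos(75) = 0.549
y = 3 * sin(45) * sin(75) = 2.049
z = 3 * cos(45) = 2.1213

(0.549, 2.049, 2.1213)


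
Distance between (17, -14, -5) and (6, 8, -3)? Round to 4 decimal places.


d = sqrt((6-17)^2 + (8--14)^2 + (-3--5)^2) = 24.6779

24.6779


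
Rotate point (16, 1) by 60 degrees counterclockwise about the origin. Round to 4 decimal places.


x' = 16*cos(60) - 1*sin(60) = 7.134
y' = 16*sin(60) + 1*cos(60) = 14.3564

(7.134, 14.3564)


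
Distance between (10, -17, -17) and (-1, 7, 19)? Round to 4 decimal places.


d = sqrt((-1-10)^2 + (7--17)^2 + (19--17)^2) = 44.643

44.643


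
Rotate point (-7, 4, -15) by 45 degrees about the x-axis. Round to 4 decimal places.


x' = -7
y' = 4*cos(45) - -15*sin(45) = 13.435
z' = 4*sin(45) + -15*cos(45) = -7.7782

(-7, 13.435, -7.7782)


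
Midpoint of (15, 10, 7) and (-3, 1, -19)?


Midpoint = ((15+-3)/2, (10+1)/2, (7+-19)/2) = (6, 5.5, -6)

(6, 5.5, -6)


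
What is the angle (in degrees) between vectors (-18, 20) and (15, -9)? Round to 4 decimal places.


dot = -18*15 + 20*-9 = -450
|u| = 26.9072, |v| = 17.4929
cos(angle) = -0.9561
angle = 162.951 degrees

162.951 degrees


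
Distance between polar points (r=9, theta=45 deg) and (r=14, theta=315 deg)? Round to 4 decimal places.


d = sqrt(r1^2 + r2^2 - 2*r1*r2*cos(t2-t1))
d = sqrt(9^2 + 14^2 - 2*9*14*cos(315-45)) = 16.6433

16.6433


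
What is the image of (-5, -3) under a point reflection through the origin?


Reflection through origin: (x, y) -> (-x, -y)
(-5, -3) -> (5, 3)

(5, 3)


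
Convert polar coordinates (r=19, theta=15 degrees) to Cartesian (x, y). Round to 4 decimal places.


x = 19 * cos(15) = 18.3526
y = 19 * sin(15) = 4.9176

(18.3526, 4.9176)


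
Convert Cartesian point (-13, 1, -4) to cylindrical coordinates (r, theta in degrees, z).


r = sqrt((-13)^2 + 1^2) = 13.0384
theta = atan2(1, -13) = 175.6013 deg
z = -4

r = 13.0384, theta = 175.6013 deg, z = -4


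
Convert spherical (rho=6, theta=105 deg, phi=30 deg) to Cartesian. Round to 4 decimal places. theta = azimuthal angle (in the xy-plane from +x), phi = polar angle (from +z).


x = 6 * sin(30) * cos(105) = -0.7765
y = 6 * sin(30) * sin(105) = 2.8978
z = 6 * cos(30) = 5.1962

(-0.7765, 2.8978, 5.1962)


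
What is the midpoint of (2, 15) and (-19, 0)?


Midpoint = ((2+-19)/2, (15+0)/2) = (-8.5, 7.5)

(-8.5, 7.5)


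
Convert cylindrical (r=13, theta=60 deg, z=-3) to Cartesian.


x = 13 * cos(60) = 6.5
y = 13 * sin(60) = 11.2583
z = -3

(6.5, 11.2583, -3)


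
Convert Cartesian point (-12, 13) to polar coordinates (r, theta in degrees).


r = sqrt((-12)^2 + 13^2) = 17.6918
theta = atan2(13, -12) = 132.7094 degrees

r = 17.6918, theta = 132.7094 degrees


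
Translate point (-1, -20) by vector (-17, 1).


Translation: (x+dx, y+dy) = (-1+-17, -20+1) = (-18, -19)

(-18, -19)


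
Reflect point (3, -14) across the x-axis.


Reflection across x-axis: (x, y) -> (x, -y)
(3, -14) -> (3, 14)

(3, 14)


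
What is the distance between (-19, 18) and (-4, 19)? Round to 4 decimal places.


d = sqrt((-4--19)^2 + (19-18)^2) = 15.0333

15.0333


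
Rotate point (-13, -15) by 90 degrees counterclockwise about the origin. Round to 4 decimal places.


x' = -13*cos(90) - -15*sin(90) = 15
y' = -13*sin(90) + -15*cos(90) = -13

(15, -13)


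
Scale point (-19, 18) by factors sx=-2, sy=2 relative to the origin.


Scaling: (x*sx, y*sy) = (-19*-2, 18*2) = (38, 36)

(38, 36)


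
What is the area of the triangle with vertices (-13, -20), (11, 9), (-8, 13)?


Area = |x1(y2-y3) + x2(y3-y1) + x3(y1-y2)| / 2
= |-13*(9-13) + 11*(13--20) + -8*(-20-9)| / 2
= 323.5

323.5


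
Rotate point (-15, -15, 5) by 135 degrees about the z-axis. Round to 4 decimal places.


x' = -15*cos(135) - -15*sin(135) = 21.2132
y' = -15*sin(135) + -15*cos(135) = 0
z' = 5

(21.2132, 0, 5)


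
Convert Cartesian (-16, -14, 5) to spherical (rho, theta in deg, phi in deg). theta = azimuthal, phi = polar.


rho = sqrt((-16)^2 + (-14)^2 + 5^2) = 21.8403
theta = atan2(-14, -16) = 221.1859 deg
phi = acos(5/21.8403) = 76.7657 deg

rho = 21.8403, theta = 221.1859 deg, phi = 76.7657 deg


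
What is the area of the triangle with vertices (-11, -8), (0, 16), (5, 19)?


Area = |x1(y2-y3) + x2(y3-y1) + x3(y1-y2)| / 2
= |-11*(16-19) + 0*(19--8) + 5*(-8-16)| / 2
= 43.5

43.5


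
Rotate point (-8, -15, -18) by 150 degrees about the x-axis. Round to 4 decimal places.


x' = -8
y' = -15*cos(150) - -18*sin(150) = 21.9904
z' = -15*sin(150) + -18*cos(150) = 8.0885

(-8, 21.9904, 8.0885)


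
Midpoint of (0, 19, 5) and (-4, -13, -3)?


Midpoint = ((0+-4)/2, (19+-13)/2, (5+-3)/2) = (-2, 3, 1)

(-2, 3, 1)


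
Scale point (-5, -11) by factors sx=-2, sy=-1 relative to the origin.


Scaling: (x*sx, y*sy) = (-5*-2, -11*-1) = (10, 11)

(10, 11)


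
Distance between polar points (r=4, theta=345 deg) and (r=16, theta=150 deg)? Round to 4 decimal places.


d = sqrt(r1^2 + r2^2 - 2*r1*r2*cos(t2-t1))
d = sqrt(4^2 + 16^2 - 2*4*16*cos(150-345)) = 19.8907

19.8907


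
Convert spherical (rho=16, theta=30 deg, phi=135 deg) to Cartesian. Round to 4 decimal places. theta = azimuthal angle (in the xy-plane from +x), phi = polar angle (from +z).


x = 16 * sin(135) * cos(30) = 9.798
y = 16 * sin(135) * sin(30) = 5.6569
z = 16 * cos(135) = -11.3137

(9.798, 5.6569, -11.3137)


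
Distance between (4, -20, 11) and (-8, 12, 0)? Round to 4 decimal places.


d = sqrt((-8-4)^2 + (12--20)^2 + (0-11)^2) = 35.9026

35.9026


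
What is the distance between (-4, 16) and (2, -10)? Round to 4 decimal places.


d = sqrt((2--4)^2 + (-10-16)^2) = 26.6833

26.6833


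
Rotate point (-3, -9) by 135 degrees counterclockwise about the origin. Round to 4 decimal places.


x' = -3*cos(135) - -9*sin(135) = 8.4853
y' = -3*sin(135) + -9*cos(135) = 4.2426

(8.4853, 4.2426)


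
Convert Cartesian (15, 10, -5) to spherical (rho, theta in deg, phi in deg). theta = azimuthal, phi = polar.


rho = sqrt(15^2 + 10^2 + (-5)^2) = 18.7083
theta = atan2(10, 15) = 33.6901 deg
phi = acos(-5/18.7083) = 105.5014 deg

rho = 18.7083, theta = 33.6901 deg, phi = 105.5014 deg


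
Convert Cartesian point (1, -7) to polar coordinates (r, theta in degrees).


r = sqrt(1^2 + (-7)^2) = 7.0711
theta = atan2(-7, 1) = 278.1301 degrees

r = 7.0711, theta = 278.1301 degrees


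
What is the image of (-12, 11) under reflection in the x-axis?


Reflection across x-axis: (x, y) -> (x, -y)
(-12, 11) -> (-12, -11)

(-12, -11)


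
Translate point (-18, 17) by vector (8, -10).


Translation: (x+dx, y+dy) = (-18+8, 17+-10) = (-10, 7)

(-10, 7)


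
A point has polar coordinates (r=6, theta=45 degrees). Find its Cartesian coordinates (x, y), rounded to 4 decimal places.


x = 6 * cos(45) = 4.2426
y = 6 * sin(45) = 4.2426

(4.2426, 4.2426)


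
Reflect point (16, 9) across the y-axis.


Reflection across y-axis: (x, y) -> (-x, y)
(16, 9) -> (-16, 9)

(-16, 9)


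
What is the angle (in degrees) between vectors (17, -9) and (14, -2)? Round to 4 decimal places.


dot = 17*14 + -9*-2 = 256
|u| = 19.2354, |v| = 14.1421
cos(angle) = 0.9411
angle = 19.7672 degrees

19.7672 degrees


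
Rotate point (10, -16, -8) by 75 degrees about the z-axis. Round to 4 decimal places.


x' = 10*cos(75) - -16*sin(75) = 18.043
y' = 10*sin(75) + -16*cos(75) = 5.5182
z' = -8

(18.043, 5.5182, -8)


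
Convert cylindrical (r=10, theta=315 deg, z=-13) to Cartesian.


x = 10 * cos(315) = 7.0711
y = 10 * sin(315) = -7.0711
z = -13

(7.0711, -7.0711, -13)


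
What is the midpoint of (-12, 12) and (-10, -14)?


Midpoint = ((-12+-10)/2, (12+-14)/2) = (-11, -1)

(-11, -1)


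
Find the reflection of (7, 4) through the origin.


Reflection through origin: (x, y) -> (-x, -y)
(7, 4) -> (-7, -4)

(-7, -4)


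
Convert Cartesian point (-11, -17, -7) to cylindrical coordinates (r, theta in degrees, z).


r = sqrt((-11)^2 + (-17)^2) = 20.2485
theta = atan2(-17, -11) = 237.0948 deg
z = -7

r = 20.2485, theta = 237.0948 deg, z = -7


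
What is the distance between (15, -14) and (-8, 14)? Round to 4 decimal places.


d = sqrt((-8-15)^2 + (14--14)^2) = 36.2353

36.2353


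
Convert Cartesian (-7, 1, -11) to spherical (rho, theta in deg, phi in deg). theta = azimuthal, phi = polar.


rho = sqrt((-7)^2 + 1^2 + (-11)^2) = 13.0767
theta = atan2(1, -7) = 171.8699 deg
phi = acos(-11/13.0767) = 147.2661 deg

rho = 13.0767, theta = 171.8699 deg, phi = 147.2661 deg


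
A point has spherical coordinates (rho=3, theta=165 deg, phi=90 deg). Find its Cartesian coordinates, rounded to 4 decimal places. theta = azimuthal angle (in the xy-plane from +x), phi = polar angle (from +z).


x = 3 * sin(90) * cos(165) = -2.8978
y = 3 * sin(90) * sin(165) = 0.7765
z = 3 * cos(90) = 0

(-2.8978, 0.7765, 0)


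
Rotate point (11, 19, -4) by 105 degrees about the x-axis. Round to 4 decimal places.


x' = 11
y' = 19*cos(105) - -4*sin(105) = -1.0539
z' = 19*sin(105) + -4*cos(105) = 19.3879

(11, -1.0539, 19.3879)


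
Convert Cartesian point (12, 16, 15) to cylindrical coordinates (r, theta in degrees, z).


r = sqrt(12^2 + 16^2) = 20
theta = atan2(16, 12) = 53.1301 deg
z = 15

r = 20, theta = 53.1301 deg, z = 15


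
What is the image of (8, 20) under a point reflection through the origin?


Reflection through origin: (x, y) -> (-x, -y)
(8, 20) -> (-8, -20)

(-8, -20)


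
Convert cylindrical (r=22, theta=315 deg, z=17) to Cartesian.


x = 22 * cos(315) = 15.5563
y = 22 * sin(315) = -15.5563
z = 17

(15.5563, -15.5563, 17)


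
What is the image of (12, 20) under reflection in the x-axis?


Reflection across x-axis: (x, y) -> (x, -y)
(12, 20) -> (12, -20)

(12, -20)


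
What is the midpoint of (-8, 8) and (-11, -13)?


Midpoint = ((-8+-11)/2, (8+-13)/2) = (-9.5, -2.5)

(-9.5, -2.5)


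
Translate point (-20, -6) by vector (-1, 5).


Translation: (x+dx, y+dy) = (-20+-1, -6+5) = (-21, -1)

(-21, -1)


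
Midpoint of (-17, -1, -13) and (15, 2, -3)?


Midpoint = ((-17+15)/2, (-1+2)/2, (-13+-3)/2) = (-1, 0.5, -8)

(-1, 0.5, -8)


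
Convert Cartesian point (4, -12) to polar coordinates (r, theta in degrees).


r = sqrt(4^2 + (-12)^2) = 12.6491
theta = atan2(-12, 4) = 288.4349 degrees

r = 12.6491, theta = 288.4349 degrees


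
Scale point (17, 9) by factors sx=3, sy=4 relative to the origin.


Scaling: (x*sx, y*sy) = (17*3, 9*4) = (51, 36)

(51, 36)


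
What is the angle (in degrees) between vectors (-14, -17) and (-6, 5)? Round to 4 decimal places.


dot = -14*-6 + -17*5 = -1
|u| = 22.0227, |v| = 7.8102
cos(angle) = -0.0058
angle = 90.3331 degrees

90.3331 degrees


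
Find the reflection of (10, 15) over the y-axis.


Reflection across y-axis: (x, y) -> (-x, y)
(10, 15) -> (-10, 15)

(-10, 15)


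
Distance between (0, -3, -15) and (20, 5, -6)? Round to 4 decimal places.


d = sqrt((20-0)^2 + (5--3)^2 + (-6--15)^2) = 23.3452

23.3452


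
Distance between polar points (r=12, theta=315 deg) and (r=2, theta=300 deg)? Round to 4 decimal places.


d = sqrt(r1^2 + r2^2 - 2*r1*r2*cos(t2-t1))
d = sqrt(12^2 + 2^2 - 2*12*2*cos(300-315)) = 10.0814

10.0814


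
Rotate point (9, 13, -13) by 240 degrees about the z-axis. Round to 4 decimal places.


x' = 9*cos(240) - 13*sin(240) = 6.7583
y' = 9*sin(240) + 13*cos(240) = -14.2942
z' = -13

(6.7583, -14.2942, -13)


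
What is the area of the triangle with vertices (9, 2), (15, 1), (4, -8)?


Area = |x1(y2-y3) + x2(y3-y1) + x3(y1-y2)| / 2
= |9*(1--8) + 15*(-8-2) + 4*(2-1)| / 2
= 32.5

32.5


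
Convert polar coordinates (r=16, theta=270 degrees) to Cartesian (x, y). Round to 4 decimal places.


x = 16 * cos(270) = 0
y = 16 * sin(270) = -16

(0, -16)


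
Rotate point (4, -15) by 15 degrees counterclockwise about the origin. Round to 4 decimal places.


x' = 4*cos(15) - -15*sin(15) = 7.746
y' = 4*sin(15) + -15*cos(15) = -13.4536

(7.746, -13.4536)


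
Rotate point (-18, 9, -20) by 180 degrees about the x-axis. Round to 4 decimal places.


x' = -18
y' = 9*cos(180) - -20*sin(180) = -9
z' = 9*sin(180) + -20*cos(180) = 20

(-18, -9, 20)


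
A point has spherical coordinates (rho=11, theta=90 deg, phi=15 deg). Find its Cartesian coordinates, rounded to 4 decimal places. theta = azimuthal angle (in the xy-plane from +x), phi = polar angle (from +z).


x = 11 * sin(15) * cos(90) = 0
y = 11 * sin(15) * sin(90) = 2.847
z = 11 * cos(15) = 10.6252

(0, 2.847, 10.6252)


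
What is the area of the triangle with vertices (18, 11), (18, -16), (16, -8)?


Area = |x1(y2-y3) + x2(y3-y1) + x3(y1-y2)| / 2
= |18*(-16--8) + 18*(-8-11) + 16*(11--16)| / 2
= 27

27


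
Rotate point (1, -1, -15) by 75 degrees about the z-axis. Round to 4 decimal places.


x' = 1*cos(75) - -1*sin(75) = 1.2247
y' = 1*sin(75) + -1*cos(75) = 0.7071
z' = -15

(1.2247, 0.7071, -15)


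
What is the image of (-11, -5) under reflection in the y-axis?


Reflection across y-axis: (x, y) -> (-x, y)
(-11, -5) -> (11, -5)

(11, -5)


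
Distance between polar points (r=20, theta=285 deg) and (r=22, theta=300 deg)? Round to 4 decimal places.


d = sqrt(r1^2 + r2^2 - 2*r1*r2*cos(t2-t1))
d = sqrt(20^2 + 22^2 - 2*20*22*cos(300-285)) = 5.8297

5.8297


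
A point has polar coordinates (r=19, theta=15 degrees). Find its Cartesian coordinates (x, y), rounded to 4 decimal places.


x = 19 * cos(15) = 18.3526
y = 19 * sin(15) = 4.9176

(18.3526, 4.9176)


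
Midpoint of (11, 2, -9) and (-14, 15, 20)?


Midpoint = ((11+-14)/2, (2+15)/2, (-9+20)/2) = (-1.5, 8.5, 5.5)

(-1.5, 8.5, 5.5)


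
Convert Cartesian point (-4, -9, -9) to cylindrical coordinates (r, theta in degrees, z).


r = sqrt((-4)^2 + (-9)^2) = 9.8489
theta = atan2(-9, -4) = 246.0375 deg
z = -9

r = 9.8489, theta = 246.0375 deg, z = -9


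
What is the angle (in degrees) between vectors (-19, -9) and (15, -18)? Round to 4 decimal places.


dot = -19*15 + -9*-18 = -123
|u| = 21.0238, |v| = 23.4307
cos(angle) = -0.2497
angle = 104.4594 degrees

104.4594 degrees


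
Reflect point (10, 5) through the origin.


Reflection through origin: (x, y) -> (-x, -y)
(10, 5) -> (-10, -5)

(-10, -5)


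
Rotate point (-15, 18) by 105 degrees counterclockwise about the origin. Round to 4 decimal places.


x' = -15*cos(105) - 18*sin(105) = -13.5044
y' = -15*sin(105) + 18*cos(105) = -19.1476

(-13.5044, -19.1476)


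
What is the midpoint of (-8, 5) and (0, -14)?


Midpoint = ((-8+0)/2, (5+-14)/2) = (-4, -4.5)

(-4, -4.5)


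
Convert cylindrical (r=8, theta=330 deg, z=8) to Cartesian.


x = 8 * cos(330) = 6.9282
y = 8 * sin(330) = -4
z = 8

(6.9282, -4, 8)


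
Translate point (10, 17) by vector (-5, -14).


Translation: (x+dx, y+dy) = (10+-5, 17+-14) = (5, 3)

(5, 3)


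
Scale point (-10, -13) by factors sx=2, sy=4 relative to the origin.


Scaling: (x*sx, y*sy) = (-10*2, -13*4) = (-20, -52)

(-20, -52)


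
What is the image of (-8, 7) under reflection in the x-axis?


Reflection across x-axis: (x, y) -> (x, -y)
(-8, 7) -> (-8, -7)

(-8, -7)


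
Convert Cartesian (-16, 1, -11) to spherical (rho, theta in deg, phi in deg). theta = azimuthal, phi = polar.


rho = sqrt((-16)^2 + 1^2 + (-11)^2) = 19.4422
theta = atan2(1, -16) = 176.4237 deg
phi = acos(-11/19.4422) = 124.4564 deg

rho = 19.4422, theta = 176.4237 deg, phi = 124.4564 deg


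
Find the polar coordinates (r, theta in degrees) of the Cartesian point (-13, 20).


r = sqrt((-13)^2 + 20^2) = 23.8537
theta = atan2(20, -13) = 123.0239 degrees

r = 23.8537, theta = 123.0239 degrees


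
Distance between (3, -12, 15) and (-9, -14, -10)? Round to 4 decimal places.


d = sqrt((-9-3)^2 + (-14--12)^2 + (-10-15)^2) = 27.8029

27.8029


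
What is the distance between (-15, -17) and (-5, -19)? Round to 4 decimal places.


d = sqrt((-5--15)^2 + (-19--17)^2) = 10.198

10.198


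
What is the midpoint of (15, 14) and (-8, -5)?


Midpoint = ((15+-8)/2, (14+-5)/2) = (3.5, 4.5)

(3.5, 4.5)


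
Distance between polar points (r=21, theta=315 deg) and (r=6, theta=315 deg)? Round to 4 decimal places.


d = sqrt(r1^2 + r2^2 - 2*r1*r2*cos(t2-t1))
d = sqrt(21^2 + 6^2 - 2*21*6*cos(315-315)) = 15

15


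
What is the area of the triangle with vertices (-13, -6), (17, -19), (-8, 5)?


Area = |x1(y2-y3) + x2(y3-y1) + x3(y1-y2)| / 2
= |-13*(-19-5) + 17*(5--6) + -8*(-6--19)| / 2
= 197.5

197.5


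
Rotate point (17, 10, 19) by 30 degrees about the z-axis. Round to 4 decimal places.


x' = 17*cos(30) - 10*sin(30) = 9.7224
y' = 17*sin(30) + 10*cos(30) = 17.1603
z' = 19

(9.7224, 17.1603, 19)


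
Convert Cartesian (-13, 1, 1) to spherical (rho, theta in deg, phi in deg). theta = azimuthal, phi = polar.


rho = sqrt((-13)^2 + 1^2 + 1^2) = 13.0767
theta = atan2(1, -13) = 175.6013 deg
phi = acos(1/13.0767) = 85.6142 deg

rho = 13.0767, theta = 175.6013 deg, phi = 85.6142 deg


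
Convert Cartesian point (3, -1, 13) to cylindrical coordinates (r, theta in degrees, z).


r = sqrt(3^2 + (-1)^2) = 3.1623
theta = atan2(-1, 3) = 341.5651 deg
z = 13

r = 3.1623, theta = 341.5651 deg, z = 13


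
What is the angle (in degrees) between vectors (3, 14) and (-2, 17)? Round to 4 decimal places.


dot = 3*-2 + 14*17 = 232
|u| = 14.3178, |v| = 17.1172
cos(angle) = 0.9466
angle = 18.8046 degrees

18.8046 degrees


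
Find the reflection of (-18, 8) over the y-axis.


Reflection across y-axis: (x, y) -> (-x, y)
(-18, 8) -> (18, 8)

(18, 8)


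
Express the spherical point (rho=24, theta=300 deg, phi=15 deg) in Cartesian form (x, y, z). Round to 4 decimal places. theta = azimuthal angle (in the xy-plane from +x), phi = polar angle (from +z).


x = 24 * sin(15) * cos(300) = 3.1058
y = 24 * sin(15) * sin(300) = -5.3795
z = 24 * cos(15) = 23.1822

(3.1058, -5.3795, 23.1822)


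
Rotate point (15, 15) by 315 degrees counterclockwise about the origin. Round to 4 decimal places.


x' = 15*cos(315) - 15*sin(315) = 21.2132
y' = 15*sin(315) + 15*cos(315) = 0

(21.2132, 0)


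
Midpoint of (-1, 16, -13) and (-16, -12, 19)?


Midpoint = ((-1+-16)/2, (16+-12)/2, (-13+19)/2) = (-8.5, 2, 3)

(-8.5, 2, 3)


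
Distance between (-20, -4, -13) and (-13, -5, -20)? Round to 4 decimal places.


d = sqrt((-13--20)^2 + (-5--4)^2 + (-20--13)^2) = 9.9499

9.9499


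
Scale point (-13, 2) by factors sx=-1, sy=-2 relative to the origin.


Scaling: (x*sx, y*sy) = (-13*-1, 2*-2) = (13, -4)

(13, -4)


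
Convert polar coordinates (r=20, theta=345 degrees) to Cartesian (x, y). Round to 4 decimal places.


x = 20 * cos(345) = 19.3185
y = 20 * sin(345) = -5.1764

(19.3185, -5.1764)


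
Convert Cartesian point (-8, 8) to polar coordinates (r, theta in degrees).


r = sqrt((-8)^2 + 8^2) = 11.3137
theta = atan2(8, -8) = 135 degrees

r = 11.3137, theta = 135 degrees


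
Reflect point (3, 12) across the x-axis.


Reflection across x-axis: (x, y) -> (x, -y)
(3, 12) -> (3, -12)

(3, -12)


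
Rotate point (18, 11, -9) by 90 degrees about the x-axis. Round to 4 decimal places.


x' = 18
y' = 11*cos(90) - -9*sin(90) = 9
z' = 11*sin(90) + -9*cos(90) = 11

(18, 9, 11)


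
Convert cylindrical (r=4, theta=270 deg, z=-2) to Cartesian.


x = 4 * cos(270) = 0
y = 4 * sin(270) = -4
z = -2

(0, -4, -2)


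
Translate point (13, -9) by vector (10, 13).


Translation: (x+dx, y+dy) = (13+10, -9+13) = (23, 4)

(23, 4)


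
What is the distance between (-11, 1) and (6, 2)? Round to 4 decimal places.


d = sqrt((6--11)^2 + (2-1)^2) = 17.0294

17.0294


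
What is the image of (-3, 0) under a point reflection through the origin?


Reflection through origin: (x, y) -> (-x, -y)
(-3, 0) -> (3, 0)

(3, 0)


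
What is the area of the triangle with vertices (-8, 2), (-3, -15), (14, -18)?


Area = |x1(y2-y3) + x2(y3-y1) + x3(y1-y2)| / 2
= |-8*(-15--18) + -3*(-18-2) + 14*(2--15)| / 2
= 137

137


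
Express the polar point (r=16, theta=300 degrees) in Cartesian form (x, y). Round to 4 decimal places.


x = 16 * cos(300) = 8
y = 16 * sin(300) = -13.8564

(8, -13.8564)


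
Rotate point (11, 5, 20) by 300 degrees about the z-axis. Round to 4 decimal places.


x' = 11*cos(300) - 5*sin(300) = 9.8301
y' = 11*sin(300) + 5*cos(300) = -7.0263
z' = 20

(9.8301, -7.0263, 20)


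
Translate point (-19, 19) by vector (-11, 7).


Translation: (x+dx, y+dy) = (-19+-11, 19+7) = (-30, 26)

(-30, 26)


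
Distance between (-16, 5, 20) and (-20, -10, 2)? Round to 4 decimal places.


d = sqrt((-20--16)^2 + (-10-5)^2 + (2-20)^2) = 23.7697

23.7697


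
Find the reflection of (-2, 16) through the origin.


Reflection through origin: (x, y) -> (-x, -y)
(-2, 16) -> (2, -16)

(2, -16)


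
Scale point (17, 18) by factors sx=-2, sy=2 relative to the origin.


Scaling: (x*sx, y*sy) = (17*-2, 18*2) = (-34, 36)

(-34, 36)


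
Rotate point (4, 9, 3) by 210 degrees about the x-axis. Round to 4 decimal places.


x' = 4
y' = 9*cos(210) - 3*sin(210) = -6.2942
z' = 9*sin(210) + 3*cos(210) = -7.0981

(4, -6.2942, -7.0981)


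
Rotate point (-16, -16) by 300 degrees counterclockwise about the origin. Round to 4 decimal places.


x' = -16*cos(300) - -16*sin(300) = -21.8564
y' = -16*sin(300) + -16*cos(300) = 5.8564

(-21.8564, 5.8564)


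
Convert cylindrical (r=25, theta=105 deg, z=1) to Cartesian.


x = 25 * cos(105) = -6.4705
y = 25 * sin(105) = 24.1481
z = 1

(-6.4705, 24.1481, 1)


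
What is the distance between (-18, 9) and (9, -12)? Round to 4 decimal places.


d = sqrt((9--18)^2 + (-12-9)^2) = 34.2053

34.2053


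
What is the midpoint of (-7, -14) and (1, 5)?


Midpoint = ((-7+1)/2, (-14+5)/2) = (-3, -4.5)

(-3, -4.5)


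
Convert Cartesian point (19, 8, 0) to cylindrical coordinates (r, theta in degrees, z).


r = sqrt(19^2 + 8^2) = 20.6155
theta = atan2(8, 19) = 22.8337 deg
z = 0

r = 20.6155, theta = 22.8337 deg, z = 0


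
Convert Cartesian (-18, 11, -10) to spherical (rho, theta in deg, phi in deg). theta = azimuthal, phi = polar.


rho = sqrt((-18)^2 + 11^2 + (-10)^2) = 23.3452
theta = atan2(11, -18) = 148.5704 deg
phi = acos(-10/23.3452) = 115.3631 deg

rho = 23.3452, theta = 148.5704 deg, phi = 115.3631 deg


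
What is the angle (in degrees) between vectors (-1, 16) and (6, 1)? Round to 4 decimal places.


dot = -1*6 + 16*1 = 10
|u| = 16.0312, |v| = 6.0828
cos(angle) = 0.1025
angle = 84.114 degrees

84.114 degrees


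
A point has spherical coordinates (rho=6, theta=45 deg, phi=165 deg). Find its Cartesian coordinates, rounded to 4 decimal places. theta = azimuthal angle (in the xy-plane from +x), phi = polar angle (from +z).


x = 6 * sin(165) * cos(45) = 1.0981
y = 6 * sin(165) * sin(45) = 1.0981
z = 6 * cos(165) = -5.7956

(1.0981, 1.0981, -5.7956)


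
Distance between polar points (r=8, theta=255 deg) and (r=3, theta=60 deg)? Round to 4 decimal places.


d = sqrt(r1^2 + r2^2 - 2*r1*r2*cos(t2-t1))
d = sqrt(8^2 + 3^2 - 2*8*3*cos(60-255)) = 10.9254

10.9254


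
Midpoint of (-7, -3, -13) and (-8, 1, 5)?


Midpoint = ((-7+-8)/2, (-3+1)/2, (-13+5)/2) = (-7.5, -1, -4)

(-7.5, -1, -4)


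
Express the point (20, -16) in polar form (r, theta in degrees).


r = sqrt(20^2 + (-16)^2) = 25.6125
theta = atan2(-16, 20) = 321.3402 degrees

r = 25.6125, theta = 321.3402 degrees


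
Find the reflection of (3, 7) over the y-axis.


Reflection across y-axis: (x, y) -> (-x, y)
(3, 7) -> (-3, 7)

(-3, 7)


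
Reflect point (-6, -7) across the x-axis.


Reflection across x-axis: (x, y) -> (x, -y)
(-6, -7) -> (-6, 7)

(-6, 7)


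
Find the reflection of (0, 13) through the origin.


Reflection through origin: (x, y) -> (-x, -y)
(0, 13) -> (0, -13)

(0, -13)


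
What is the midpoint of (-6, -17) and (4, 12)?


Midpoint = ((-6+4)/2, (-17+12)/2) = (-1, -2.5)

(-1, -2.5)


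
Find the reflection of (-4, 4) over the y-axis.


Reflection across y-axis: (x, y) -> (-x, y)
(-4, 4) -> (4, 4)

(4, 4)


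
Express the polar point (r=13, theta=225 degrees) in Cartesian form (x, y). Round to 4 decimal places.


x = 13 * cos(225) = -9.1924
y = 13 * sin(225) = -9.1924

(-9.1924, -9.1924)


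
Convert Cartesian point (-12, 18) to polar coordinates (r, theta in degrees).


r = sqrt((-12)^2 + 18^2) = 21.6333
theta = atan2(18, -12) = 123.6901 degrees

r = 21.6333, theta = 123.6901 degrees


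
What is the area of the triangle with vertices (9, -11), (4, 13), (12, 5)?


Area = |x1(y2-y3) + x2(y3-y1) + x3(y1-y2)| / 2
= |9*(13-5) + 4*(5--11) + 12*(-11-13)| / 2
= 76

76


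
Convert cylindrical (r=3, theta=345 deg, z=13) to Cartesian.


x = 3 * cos(345) = 2.8978
y = 3 * sin(345) = -0.7765
z = 13

(2.8978, -0.7765, 13)


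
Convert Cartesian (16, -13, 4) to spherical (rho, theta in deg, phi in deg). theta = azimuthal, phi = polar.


rho = sqrt(16^2 + (-13)^2 + 4^2) = 21
theta = atan2(-13, 16) = 320.9061 deg
phi = acos(4/21) = 79.0194 deg

rho = 21, theta = 320.9061 deg, phi = 79.0194 deg


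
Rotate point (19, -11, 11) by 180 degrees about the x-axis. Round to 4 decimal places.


x' = 19
y' = -11*cos(180) - 11*sin(180) = 11
z' = -11*sin(180) + 11*cos(180) = -11

(19, 11, -11)


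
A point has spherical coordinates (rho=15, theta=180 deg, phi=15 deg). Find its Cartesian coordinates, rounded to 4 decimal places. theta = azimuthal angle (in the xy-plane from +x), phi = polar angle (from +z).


x = 15 * sin(15) * cos(180) = -3.8823
y = 15 * sin(15) * sin(180) = 0
z = 15 * cos(15) = 14.4889

(-3.8823, 0, 14.4889)


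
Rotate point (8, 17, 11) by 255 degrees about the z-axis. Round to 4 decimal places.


x' = 8*cos(255) - 17*sin(255) = 14.3502
y' = 8*sin(255) + 17*cos(255) = -12.1273
z' = 11

(14.3502, -12.1273, 11)


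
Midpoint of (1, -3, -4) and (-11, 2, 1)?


Midpoint = ((1+-11)/2, (-3+2)/2, (-4+1)/2) = (-5, -0.5, -1.5)

(-5, -0.5, -1.5)


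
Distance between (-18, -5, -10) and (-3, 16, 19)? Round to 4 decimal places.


d = sqrt((-3--18)^2 + (16--5)^2 + (19--10)^2) = 38.8201

38.8201


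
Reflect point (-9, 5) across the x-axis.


Reflection across x-axis: (x, y) -> (x, -y)
(-9, 5) -> (-9, -5)

(-9, -5)


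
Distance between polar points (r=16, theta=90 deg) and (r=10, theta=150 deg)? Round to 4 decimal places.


d = sqrt(r1^2 + r2^2 - 2*r1*r2*cos(t2-t1))
d = sqrt(16^2 + 10^2 - 2*16*10*cos(150-90)) = 14

14


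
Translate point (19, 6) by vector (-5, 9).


Translation: (x+dx, y+dy) = (19+-5, 6+9) = (14, 15)

(14, 15)


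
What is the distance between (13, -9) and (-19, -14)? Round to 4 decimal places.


d = sqrt((-19-13)^2 + (-14--9)^2) = 32.3883

32.3883


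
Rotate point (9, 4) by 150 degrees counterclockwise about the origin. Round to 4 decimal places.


x' = 9*cos(150) - 4*sin(150) = -9.7942
y' = 9*sin(150) + 4*cos(150) = 1.0359

(-9.7942, 1.0359)


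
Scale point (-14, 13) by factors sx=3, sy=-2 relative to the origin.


Scaling: (x*sx, y*sy) = (-14*3, 13*-2) = (-42, -26)

(-42, -26)


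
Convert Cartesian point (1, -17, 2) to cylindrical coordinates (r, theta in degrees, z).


r = sqrt(1^2 + (-17)^2) = 17.0294
theta = atan2(-17, 1) = 273.3665 deg
z = 2

r = 17.0294, theta = 273.3665 deg, z = 2


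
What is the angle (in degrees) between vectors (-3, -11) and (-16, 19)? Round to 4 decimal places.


dot = -3*-16 + -11*19 = -161
|u| = 11.4018, |v| = 24.8395
cos(angle) = -0.5685
angle = 124.644 degrees

124.644 degrees


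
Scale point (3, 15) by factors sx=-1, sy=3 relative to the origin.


Scaling: (x*sx, y*sy) = (3*-1, 15*3) = (-3, 45)

(-3, 45)


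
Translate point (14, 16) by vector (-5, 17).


Translation: (x+dx, y+dy) = (14+-5, 16+17) = (9, 33)

(9, 33)


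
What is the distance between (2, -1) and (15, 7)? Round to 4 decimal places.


d = sqrt((15-2)^2 + (7--1)^2) = 15.2643

15.2643


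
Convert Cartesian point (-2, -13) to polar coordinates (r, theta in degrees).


r = sqrt((-2)^2 + (-13)^2) = 13.1529
theta = atan2(-13, -2) = 261.2538 degrees

r = 13.1529, theta = 261.2538 degrees


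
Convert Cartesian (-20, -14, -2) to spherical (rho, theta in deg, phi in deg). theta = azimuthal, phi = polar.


rho = sqrt((-20)^2 + (-14)^2 + (-2)^2) = 24.4949
theta = atan2(-14, -20) = 214.992 deg
phi = acos(-2/24.4949) = 94.6834 deg

rho = 24.4949, theta = 214.992 deg, phi = 94.6834 deg


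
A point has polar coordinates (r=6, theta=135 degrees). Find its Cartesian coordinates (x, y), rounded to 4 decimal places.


x = 6 * cos(135) = -4.2426
y = 6 * sin(135) = 4.2426

(-4.2426, 4.2426)


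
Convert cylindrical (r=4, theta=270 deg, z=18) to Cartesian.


x = 4 * cos(270) = 0
y = 4 * sin(270) = -4
z = 18

(0, -4, 18)


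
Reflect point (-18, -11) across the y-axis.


Reflection across y-axis: (x, y) -> (-x, y)
(-18, -11) -> (18, -11)

(18, -11)


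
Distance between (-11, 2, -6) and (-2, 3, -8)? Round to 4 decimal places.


d = sqrt((-2--11)^2 + (3-2)^2 + (-8--6)^2) = 9.2736

9.2736


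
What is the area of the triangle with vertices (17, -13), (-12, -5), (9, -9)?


Area = |x1(y2-y3) + x2(y3-y1) + x3(y1-y2)| / 2
= |17*(-5--9) + -12*(-9--13) + 9*(-13--5)| / 2
= 26

26
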